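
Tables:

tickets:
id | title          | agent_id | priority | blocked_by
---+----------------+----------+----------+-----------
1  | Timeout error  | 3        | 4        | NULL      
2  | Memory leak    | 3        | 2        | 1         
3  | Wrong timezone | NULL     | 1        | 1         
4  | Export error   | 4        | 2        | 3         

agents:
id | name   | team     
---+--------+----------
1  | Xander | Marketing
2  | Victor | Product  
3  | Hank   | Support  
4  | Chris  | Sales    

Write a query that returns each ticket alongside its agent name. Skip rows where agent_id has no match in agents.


INNER JOIN keeps only tickets rows whose agent_id matches an id in agents. Walk through each ticket:
  - ticket 1 (Timeout error): agent_id=3 -> matches Hank
  - ticket 2 (Memory leak): agent_id=3 -> matches Hank
  - ticket 3 (Wrong timezone): agent_id=NULL, no match -> dropped
  - ticket 4 (Export error): agent_id=4 -> matches Chris
So 1 of 4 rows is dropped.

SQL:
SELECT a.title, b.name AS agent
FROM tickets a
INNER JOIN agents b ON a.agent_id = b.id

Result:
title         | agent
--------------+------
Timeout error | Hank 
Memory leak   | Hank 
Export error  | Chris


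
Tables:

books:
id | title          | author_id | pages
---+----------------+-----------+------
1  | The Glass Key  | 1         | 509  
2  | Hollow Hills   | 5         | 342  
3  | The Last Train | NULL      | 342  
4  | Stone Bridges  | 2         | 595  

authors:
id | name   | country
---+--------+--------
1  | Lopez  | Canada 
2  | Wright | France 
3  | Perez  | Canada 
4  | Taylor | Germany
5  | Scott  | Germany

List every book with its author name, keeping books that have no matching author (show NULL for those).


LEFT JOIN keeps every row from books (the left table); where author_id has no match in authors, the author columns become NULL. Walk through each book:
  - book 1 (The Glass Key): author_id=1 -> matches Lopez
  - book 2 (Hollow Hills): author_id=5 -> matches Scott
  - book 3 (The Last Train): author_id=NULL, no match -> kept with NULL
  - book 4 (Stone Bridges): author_id=2 -> matches Wright
All 4 rows appear; 1 has NULL author.

SQL:
SELECT a.title, b.name AS author
FROM books a
LEFT JOIN authors b ON a.author_id = b.id

Result:
title          | author
---------------+-------
The Glass Key  | Lopez 
Hollow Hills   | Scott 
The Last Train | NULL  
Stone Bridges  | Wright


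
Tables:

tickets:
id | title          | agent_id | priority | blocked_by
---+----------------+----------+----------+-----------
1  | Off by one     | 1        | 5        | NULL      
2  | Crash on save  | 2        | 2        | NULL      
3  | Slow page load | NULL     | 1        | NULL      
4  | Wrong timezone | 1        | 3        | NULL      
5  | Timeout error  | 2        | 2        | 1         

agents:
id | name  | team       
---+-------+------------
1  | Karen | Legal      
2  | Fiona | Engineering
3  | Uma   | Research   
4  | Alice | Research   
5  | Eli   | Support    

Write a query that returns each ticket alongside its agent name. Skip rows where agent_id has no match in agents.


INNER JOIN keeps only tickets rows whose agent_id matches an id in agents. Walk through each ticket:
  - ticket 1 (Off by one): agent_id=1 -> matches Karen
  - ticket 2 (Crash on save): agent_id=2 -> matches Fiona
  - ticket 3 (Slow page load): agent_id=NULL, no match -> dropped
  - ticket 4 (Wrong timezone): agent_id=1 -> matches Karen
  - ticket 5 (Timeout error): agent_id=2 -> matches Fiona
So 1 of 5 rows is dropped.

SQL:
SELECT a.title, b.name AS agent
FROM tickets a
INNER JOIN agents b ON a.agent_id = b.id

Result:
title          | agent
---------------+------
Off by one     | Karen
Crash on save  | Fiona
Wrong timezone | Karen
Timeout error  | Fiona


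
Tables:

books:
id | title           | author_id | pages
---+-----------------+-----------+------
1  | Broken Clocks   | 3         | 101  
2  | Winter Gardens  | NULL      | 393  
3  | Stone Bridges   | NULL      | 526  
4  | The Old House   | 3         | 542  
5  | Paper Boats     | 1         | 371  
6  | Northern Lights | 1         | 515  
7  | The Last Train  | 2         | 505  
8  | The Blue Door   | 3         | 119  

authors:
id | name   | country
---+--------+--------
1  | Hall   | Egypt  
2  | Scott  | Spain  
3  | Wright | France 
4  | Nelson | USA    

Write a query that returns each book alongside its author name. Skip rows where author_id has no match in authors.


INNER JOIN keeps only books rows whose author_id matches an id in authors. Walk through each book:
  - book 1 (Broken Clocks): author_id=3 -> matches Wright
  - book 2 (Winter Gardens): author_id=NULL, no match -> dropped
  - book 3 (Stone Bridges): author_id=NULL, no match -> dropped
  - book 4 (The Old House): author_id=3 -> matches Wright
  - book 5 (Paper Boats): author_id=1 -> matches Hall
  - book 6 (Northern Lights): author_id=1 -> matches Hall
  - book 7 (The Last Train): author_id=2 -> matches Scott
  - book 8 (The Blue Door): author_id=3 -> matches Wright
So 2 of 8 rows are dropped.

SQL:
SELECT a.title, b.name AS author
FROM books a
INNER JOIN authors b ON a.author_id = b.id

Result:
title           | author
----------------+-------
Broken Clocks   | Wright
The Old House   | Wright
Paper Boats     | Hall  
Northern Lights | Hall  
The Last Train  | Scott 
The Blue Door   | Wright


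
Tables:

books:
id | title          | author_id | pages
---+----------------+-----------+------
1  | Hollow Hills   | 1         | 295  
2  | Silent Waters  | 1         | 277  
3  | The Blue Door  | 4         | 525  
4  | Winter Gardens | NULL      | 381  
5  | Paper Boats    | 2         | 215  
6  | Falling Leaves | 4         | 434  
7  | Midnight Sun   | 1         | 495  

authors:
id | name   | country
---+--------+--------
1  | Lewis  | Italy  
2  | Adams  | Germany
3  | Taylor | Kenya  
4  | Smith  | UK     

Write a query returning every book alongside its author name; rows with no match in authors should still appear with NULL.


LEFT JOIN keeps every row from books (the left table); where author_id has no match in authors, the author columns become NULL. Walk through each book:
  - book 1 (Hollow Hills): author_id=1 -> matches Lewis
  - book 2 (Silent Waters): author_id=1 -> matches Lewis
  - book 3 (The Blue Door): author_id=4 -> matches Smith
  - book 4 (Winter Gardens): author_id=NULL, no match -> kept with NULL
  - book 5 (Paper Boats): author_id=2 -> matches Adams
  - book 6 (Falling Leaves): author_id=4 -> matches Smith
  - book 7 (Midnight Sun): author_id=1 -> matches Lewis
All 7 rows appear; 1 has NULL author.

SQL:
SELECT a.title, b.name AS author
FROM books a
LEFT JOIN authors b ON a.author_id = b.id

Result:
title          | author
---------------+-------
Hollow Hills   | Lewis 
Silent Waters  | Lewis 
The Blue Door  | Smith 
Winter Gardens | NULL  
Paper Boats    | Adams 
Falling Leaves | Smith 
Midnight Sun   | Lewis 


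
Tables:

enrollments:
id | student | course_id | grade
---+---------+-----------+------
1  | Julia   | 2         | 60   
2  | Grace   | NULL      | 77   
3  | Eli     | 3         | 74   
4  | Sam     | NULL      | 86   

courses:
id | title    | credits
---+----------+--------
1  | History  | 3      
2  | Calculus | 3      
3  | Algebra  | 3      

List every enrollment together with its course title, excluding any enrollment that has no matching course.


INNER JOIN keeps only enrollments rows whose course_id matches an id in courses. Walk through each enrollment:
  - enrollment 1 (Julia): course_id=2 -> matches Calculus
  - enrollment 2 (Grace): course_id=NULL, no match -> dropped
  - enrollment 3 (Eli): course_id=3 -> matches Algebra
  - enrollment 4 (Sam): course_id=NULL, no match -> dropped
So 2 of 4 rows are dropped.

SQL:
SELECT a.student, b.title AS course
FROM enrollments a
INNER JOIN courses b ON a.course_id = b.id

Result:
student | course  
--------+---------
Julia   | Calculus
Eli     | Algebra 


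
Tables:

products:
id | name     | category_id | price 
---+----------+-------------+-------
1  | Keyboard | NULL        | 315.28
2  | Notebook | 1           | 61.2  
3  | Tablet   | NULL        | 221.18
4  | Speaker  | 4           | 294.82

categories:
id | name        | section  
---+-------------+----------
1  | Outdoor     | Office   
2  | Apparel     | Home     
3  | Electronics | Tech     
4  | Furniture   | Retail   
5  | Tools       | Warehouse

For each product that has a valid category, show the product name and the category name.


INNER JOIN keeps only products rows whose category_id matches an id in categories. Walk through each product:
  - product 1 (Keyboard): category_id=NULL, no match -> dropped
  - product 2 (Notebook): category_id=1 -> matches Outdoor
  - product 3 (Tablet): category_id=NULL, no match -> dropped
  - product 4 (Speaker): category_id=4 -> matches Furniture
So 2 of 4 rows are dropped.

SQL:
SELECT a.name, b.name AS category
FROM products a
INNER JOIN categories b ON a.category_id = b.id

Result:
name     | category 
---------+----------
Notebook | Outdoor  
Speaker  | Furniture


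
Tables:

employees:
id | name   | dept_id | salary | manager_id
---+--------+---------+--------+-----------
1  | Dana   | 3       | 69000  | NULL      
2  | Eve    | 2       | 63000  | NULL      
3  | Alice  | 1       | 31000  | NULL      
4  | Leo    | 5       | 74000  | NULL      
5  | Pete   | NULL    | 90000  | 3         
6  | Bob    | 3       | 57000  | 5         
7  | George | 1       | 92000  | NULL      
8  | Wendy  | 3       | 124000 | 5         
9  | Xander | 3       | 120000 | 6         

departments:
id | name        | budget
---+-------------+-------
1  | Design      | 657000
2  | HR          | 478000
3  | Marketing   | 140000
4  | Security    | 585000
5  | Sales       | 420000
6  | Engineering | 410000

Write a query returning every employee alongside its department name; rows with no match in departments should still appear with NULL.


LEFT JOIN keeps every row from employees (the left table); where dept_id has no match in departments, the department columns become NULL. Walk through each employee:
  - employee 1 (Dana): dept_id=3 -> matches Marketing
  - employee 2 (Eve): dept_id=2 -> matches HR
  - employee 3 (Alice): dept_id=1 -> matches Design
  - employee 4 (Leo): dept_id=5 -> matches Sales
  - employee 5 (Pete): dept_id=NULL, no match -> kept with NULL
  - employee 6 (Bob): dept_id=3 -> matches Marketing
  - employee 7 (George): dept_id=1 -> matches Design
  - employee 8 (Wendy): dept_id=3 -> matches Marketing
  - employee 9 (Xander): dept_id=3 -> matches Marketing
All 9 rows appear; 1 has NULL department.

SQL:
SELECT a.name, b.name AS department
FROM employees a
LEFT JOIN departments b ON a.dept_id = b.id

Result:
name   | department
-------+-----------
Dana   | Marketing 
Eve    | HR        
Alice  | Design    
Leo    | Sales     
Pete   | NULL      
Bob    | Marketing 
George | Design    
Wendy  | Marketing 
Xander | Marketing 


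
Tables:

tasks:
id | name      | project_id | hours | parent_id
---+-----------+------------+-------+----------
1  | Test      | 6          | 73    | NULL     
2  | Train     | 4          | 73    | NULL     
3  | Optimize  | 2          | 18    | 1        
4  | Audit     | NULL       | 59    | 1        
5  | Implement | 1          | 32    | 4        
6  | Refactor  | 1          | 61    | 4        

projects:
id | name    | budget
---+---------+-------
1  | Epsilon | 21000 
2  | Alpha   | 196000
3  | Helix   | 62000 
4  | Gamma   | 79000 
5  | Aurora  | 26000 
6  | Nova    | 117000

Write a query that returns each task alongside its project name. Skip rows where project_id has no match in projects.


INNER JOIN keeps only tasks rows whose project_id matches an id in projects. Walk through each task:
  - task 1 (Test): project_id=6 -> matches Nova
  - task 2 (Train): project_id=4 -> matches Gamma
  - task 3 (Optimize): project_id=2 -> matches Alpha
  - task 4 (Audit): project_id=NULL, no match -> dropped
  - task 5 (Implement): project_id=1 -> matches Epsilon
  - task 6 (Refactor): project_id=1 -> matches Epsilon
So 1 of 6 rows is dropped.

SQL:
SELECT a.name, b.name AS project
FROM tasks a
INNER JOIN projects b ON a.project_id = b.id

Result:
name      | project
----------+--------
Test      | Nova   
Train     | Gamma  
Optimize  | Alpha  
Implement | Epsilon
Refactor  | Epsilon


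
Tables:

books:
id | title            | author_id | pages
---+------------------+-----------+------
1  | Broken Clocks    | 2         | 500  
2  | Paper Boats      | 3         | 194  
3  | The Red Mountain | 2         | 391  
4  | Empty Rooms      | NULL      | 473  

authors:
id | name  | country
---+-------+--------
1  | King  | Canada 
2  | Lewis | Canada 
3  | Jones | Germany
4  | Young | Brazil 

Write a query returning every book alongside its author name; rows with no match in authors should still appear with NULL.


LEFT JOIN keeps every row from books (the left table); where author_id has no match in authors, the author columns become NULL. Walk through each book:
  - book 1 (Broken Clocks): author_id=2 -> matches Lewis
  - book 2 (Paper Boats): author_id=3 -> matches Jones
  - book 3 (The Red Mountain): author_id=2 -> matches Lewis
  - book 4 (Empty Rooms): author_id=NULL, no match -> kept with NULL
All 4 rows appear; 1 has NULL author.

SQL:
SELECT a.title, b.name AS author
FROM books a
LEFT JOIN authors b ON a.author_id = b.id

Result:
title            | author
-----------------+-------
Broken Clocks    | Lewis 
Paper Boats      | Jones 
The Red Mountain | Lewis 
Empty Rooms      | NULL  


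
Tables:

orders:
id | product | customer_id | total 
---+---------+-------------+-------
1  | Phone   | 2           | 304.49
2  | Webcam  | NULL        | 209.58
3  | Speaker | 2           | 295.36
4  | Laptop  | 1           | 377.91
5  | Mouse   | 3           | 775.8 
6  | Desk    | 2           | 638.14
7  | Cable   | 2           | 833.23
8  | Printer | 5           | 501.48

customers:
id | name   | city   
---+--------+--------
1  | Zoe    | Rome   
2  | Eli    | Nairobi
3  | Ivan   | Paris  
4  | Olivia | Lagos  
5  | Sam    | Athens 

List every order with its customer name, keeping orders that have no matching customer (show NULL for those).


LEFT JOIN keeps every row from orders (the left table); where customer_id has no match in customers, the customer columns become NULL. Walk through each order:
  - order 1 (Phone): customer_id=2 -> matches Eli
  - order 2 (Webcam): customer_id=NULL, no match -> kept with NULL
  - order 3 (Speaker): customer_id=2 -> matches Eli
  - order 4 (Laptop): customer_id=1 -> matches Zoe
  - order 5 (Mouse): customer_id=3 -> matches Ivan
  - order 6 (Desk): customer_id=2 -> matches Eli
  - order 7 (Cable): customer_id=2 -> matches Eli
  - order 8 (Printer): customer_id=5 -> matches Sam
All 8 rows appear; 1 has NULL customer.

SQL:
SELECT a.product, b.name AS customer
FROM orders a
LEFT JOIN customers b ON a.customer_id = b.id

Result:
product | customer
--------+---------
Phone   | Eli     
Webcam  | NULL    
Speaker | Eli     
Laptop  | Zoe     
Mouse   | Ivan    
Desk    | Eli     
Cable   | Eli     
Printer | Sam     


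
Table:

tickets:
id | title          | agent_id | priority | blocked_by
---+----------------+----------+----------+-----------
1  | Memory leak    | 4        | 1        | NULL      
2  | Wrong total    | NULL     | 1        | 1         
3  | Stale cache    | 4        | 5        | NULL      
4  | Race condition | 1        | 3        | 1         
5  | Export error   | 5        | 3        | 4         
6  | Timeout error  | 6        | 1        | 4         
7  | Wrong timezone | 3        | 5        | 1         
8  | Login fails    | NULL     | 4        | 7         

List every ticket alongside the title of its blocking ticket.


This is a self-join: tickets is joined to a second copy of itself, matching each row's blocked_by to another row's id. Use LEFT JOIN so rows with blocked_by=NULL are kept.
  - ticket 1 (Memory leak): blocked_by=NULL -> NULL
  - ticket 2 (Wrong total): blocked_by=1 -> Memory leak
  - ticket 3 (Stale cache): blocked_by=NULL -> NULL
  - ticket 4 (Race condition): blocked_by=1 -> Memory leak
  - ticket 5 (Export error): blocked_by=4 -> Race condition
  - ticket 6 (Timeout error): blocked_by=4 -> Race condition
  - ticket 7 (Wrong timezone): blocked_by=1 -> Memory leak
  - ticket 8 (Login fails): blocked_by=7 -> Wrong timezone

SQL:
SELECT a.title AS item, b.title AS blocked_by
FROM tickets a
LEFT JOIN tickets b ON a.blocked_by = b.id

Result:
item           | blocked_by    
---------------+---------------
Memory leak    | NULL          
Wrong total    | Memory leak   
Stale cache    | NULL          
Race condition | Memory leak   
Export error   | Race condition
Timeout error  | Race condition
Wrong timezone | Memory leak   
Login fails    | Wrong timezone


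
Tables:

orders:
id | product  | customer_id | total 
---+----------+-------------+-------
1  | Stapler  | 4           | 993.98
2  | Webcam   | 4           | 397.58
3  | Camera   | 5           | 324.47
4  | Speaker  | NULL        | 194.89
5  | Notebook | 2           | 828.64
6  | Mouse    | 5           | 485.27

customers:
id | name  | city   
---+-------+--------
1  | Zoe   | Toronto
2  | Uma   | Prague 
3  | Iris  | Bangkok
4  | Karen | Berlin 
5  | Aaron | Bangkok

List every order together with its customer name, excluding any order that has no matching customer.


INNER JOIN keeps only orders rows whose customer_id matches an id in customers. Walk through each order:
  - order 1 (Stapler): customer_id=4 -> matches Karen
  - order 2 (Webcam): customer_id=4 -> matches Karen
  - order 3 (Camera): customer_id=5 -> matches Aaron
  - order 4 (Speaker): customer_id=NULL, no match -> dropped
  - order 5 (Notebook): customer_id=2 -> matches Uma
  - order 6 (Mouse): customer_id=5 -> matches Aaron
So 1 of 6 rows is dropped.

SQL:
SELECT a.product, b.name AS customer
FROM orders a
INNER JOIN customers b ON a.customer_id = b.id

Result:
product  | customer
---------+---------
Stapler  | Karen   
Webcam   | Karen   
Camera   | Aaron   
Notebook | Uma     
Mouse    | Aaron   


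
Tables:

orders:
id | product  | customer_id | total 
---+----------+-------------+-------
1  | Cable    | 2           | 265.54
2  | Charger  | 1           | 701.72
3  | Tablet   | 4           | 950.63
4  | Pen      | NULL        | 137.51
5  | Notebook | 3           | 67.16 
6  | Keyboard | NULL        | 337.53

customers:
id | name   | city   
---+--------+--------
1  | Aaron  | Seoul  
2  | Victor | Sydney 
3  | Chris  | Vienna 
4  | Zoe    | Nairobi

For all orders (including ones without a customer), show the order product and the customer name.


LEFT JOIN keeps every row from orders (the left table); where customer_id has no match in customers, the customer columns become NULL. Walk through each order:
  - order 1 (Cable): customer_id=2 -> matches Victor
  - order 2 (Charger): customer_id=1 -> matches Aaron
  - order 3 (Tablet): customer_id=4 -> matches Zoe
  - order 4 (Pen): customer_id=NULL, no match -> kept with NULL
  - order 5 (Notebook): customer_id=3 -> matches Chris
  - order 6 (Keyboard): customer_id=NULL, no match -> kept with NULL
All 6 rows appear; 2 have NULL customer.

SQL:
SELECT a.product, b.name AS customer
FROM orders a
LEFT JOIN customers b ON a.customer_id = b.id

Result:
product  | customer
---------+---------
Cable    | Victor  
Charger  | Aaron   
Tablet   | Zoe     
Pen      | NULL    
Notebook | Chris   
Keyboard | NULL    


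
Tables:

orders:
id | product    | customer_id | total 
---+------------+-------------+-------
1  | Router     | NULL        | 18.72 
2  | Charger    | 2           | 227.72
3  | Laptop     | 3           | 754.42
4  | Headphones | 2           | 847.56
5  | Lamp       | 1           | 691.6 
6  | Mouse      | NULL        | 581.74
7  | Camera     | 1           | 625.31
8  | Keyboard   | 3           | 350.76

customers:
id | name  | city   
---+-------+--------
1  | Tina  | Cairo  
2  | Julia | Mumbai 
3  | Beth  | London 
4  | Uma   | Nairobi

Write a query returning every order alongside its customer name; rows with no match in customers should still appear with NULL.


LEFT JOIN keeps every row from orders (the left table); where customer_id has no match in customers, the customer columns become NULL. Walk through each order:
  - order 1 (Router): customer_id=NULL, no match -> kept with NULL
  - order 2 (Charger): customer_id=2 -> matches Julia
  - order 3 (Laptop): customer_id=3 -> matches Beth
  - order 4 (Headphones): customer_id=2 -> matches Julia
  - order 5 (Lamp): customer_id=1 -> matches Tina
  - order 6 (Mouse): customer_id=NULL, no match -> kept with NULL
  - order 7 (Camera): customer_id=1 -> matches Tina
  - order 8 (Keyboard): customer_id=3 -> matches Beth
All 8 rows appear; 2 have NULL customer.

SQL:
SELECT a.product, b.name AS customer
FROM orders a
LEFT JOIN customers b ON a.customer_id = b.id

Result:
product    | customer
-----------+---------
Router     | NULL    
Charger    | Julia   
Laptop     | Beth    
Headphones | Julia   
Lamp       | Tina    
Mouse      | NULL    
Camera     | Tina    
Keyboard   | Beth    


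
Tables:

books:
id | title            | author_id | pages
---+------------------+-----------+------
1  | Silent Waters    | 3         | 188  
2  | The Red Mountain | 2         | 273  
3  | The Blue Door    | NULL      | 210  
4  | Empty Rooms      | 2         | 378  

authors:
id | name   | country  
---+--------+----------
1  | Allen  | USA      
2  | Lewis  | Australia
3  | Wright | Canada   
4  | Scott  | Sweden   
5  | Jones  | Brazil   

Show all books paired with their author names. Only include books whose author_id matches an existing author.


INNER JOIN keeps only books rows whose author_id matches an id in authors. Walk through each book:
  - book 1 (Silent Waters): author_id=3 -> matches Wright
  - book 2 (The Red Mountain): author_id=2 -> matches Lewis
  - book 3 (The Blue Door): author_id=NULL, no match -> dropped
  - book 4 (Empty Rooms): author_id=2 -> matches Lewis
So 1 of 4 rows is dropped.

SQL:
SELECT a.title, b.name AS author
FROM books a
INNER JOIN authors b ON a.author_id = b.id

Result:
title            | author
-----------------+-------
Silent Waters    | Wright
The Red Mountain | Lewis 
Empty Rooms      | Lewis 


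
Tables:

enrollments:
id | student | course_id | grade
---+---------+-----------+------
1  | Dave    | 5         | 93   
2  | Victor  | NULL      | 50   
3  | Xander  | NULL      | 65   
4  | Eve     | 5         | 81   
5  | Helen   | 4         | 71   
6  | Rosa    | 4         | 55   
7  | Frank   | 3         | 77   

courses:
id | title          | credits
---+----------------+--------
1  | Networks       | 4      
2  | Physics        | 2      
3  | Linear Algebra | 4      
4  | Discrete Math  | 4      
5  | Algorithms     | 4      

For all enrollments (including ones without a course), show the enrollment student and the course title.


LEFT JOIN keeps every row from enrollments (the left table); where course_id has no match in courses, the course columns become NULL. Walk through each enrollment:
  - enrollment 1 (Dave): course_id=5 -> matches Algorithms
  - enrollment 2 (Victor): course_id=NULL, no match -> kept with NULL
  - enrollment 3 (Xander): course_id=NULL, no match -> kept with NULL
  - enrollment 4 (Eve): course_id=5 -> matches Algorithms
  - enrollment 5 (Helen): course_id=4 -> matches Discrete Math
  - enrollment 6 (Rosa): course_id=4 -> matches Discrete Math
  - enrollment 7 (Frank): course_id=3 -> matches Linear Algebra
All 7 rows appear; 2 have NULL course.

SQL:
SELECT a.student, b.title AS course
FROM enrollments a
LEFT JOIN courses b ON a.course_id = b.id

Result:
student | course        
--------+---------------
Dave    | Algorithms    
Victor  | NULL          
Xander  | NULL          
Eve     | Algorithms    
Helen   | Discrete Math 
Rosa    | Discrete Math 
Frank   | Linear Algebra


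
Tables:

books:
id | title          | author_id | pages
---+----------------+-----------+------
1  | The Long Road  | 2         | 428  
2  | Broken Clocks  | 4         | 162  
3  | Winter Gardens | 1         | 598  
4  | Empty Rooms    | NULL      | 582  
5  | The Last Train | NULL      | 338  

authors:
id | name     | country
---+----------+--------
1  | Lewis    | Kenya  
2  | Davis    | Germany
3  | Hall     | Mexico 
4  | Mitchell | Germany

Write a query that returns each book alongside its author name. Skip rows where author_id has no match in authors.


INNER JOIN keeps only books rows whose author_id matches an id in authors. Walk through each book:
  - book 1 (The Long Road): author_id=2 -> matches Davis
  - book 2 (Broken Clocks): author_id=4 -> matches Mitchell
  - book 3 (Winter Gardens): author_id=1 -> matches Lewis
  - book 4 (Empty Rooms): author_id=NULL, no match -> dropped
  - book 5 (The Last Train): author_id=NULL, no match -> dropped
So 2 of 5 rows are dropped.

SQL:
SELECT a.title, b.name AS author
FROM books a
INNER JOIN authors b ON a.author_id = b.id

Result:
title          | author  
---------------+---------
The Long Road  | Davis   
Broken Clocks  | Mitchell
Winter Gardens | Lewis   


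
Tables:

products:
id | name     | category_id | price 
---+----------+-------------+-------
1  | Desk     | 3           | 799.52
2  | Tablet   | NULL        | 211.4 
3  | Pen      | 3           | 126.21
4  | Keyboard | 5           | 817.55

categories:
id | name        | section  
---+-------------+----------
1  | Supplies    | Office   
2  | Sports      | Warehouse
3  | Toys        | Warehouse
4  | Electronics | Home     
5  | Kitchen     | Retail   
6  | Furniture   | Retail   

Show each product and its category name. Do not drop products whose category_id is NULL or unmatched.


LEFT JOIN keeps every row from products (the left table); where category_id has no match in categories, the category columns become NULL. Walk through each product:
  - product 1 (Desk): category_id=3 -> matches Toys
  - product 2 (Tablet): category_id=NULL, no match -> kept with NULL
  - product 3 (Pen): category_id=3 -> matches Toys
  - product 4 (Keyboard): category_id=5 -> matches Kitchen
All 4 rows appear; 1 has NULL category.

SQL:
SELECT a.name, b.name AS category
FROM products a
LEFT JOIN categories b ON a.category_id = b.id

Result:
name     | category
---------+---------
Desk     | Toys    
Tablet   | NULL    
Pen      | Toys    
Keyboard | Kitchen 


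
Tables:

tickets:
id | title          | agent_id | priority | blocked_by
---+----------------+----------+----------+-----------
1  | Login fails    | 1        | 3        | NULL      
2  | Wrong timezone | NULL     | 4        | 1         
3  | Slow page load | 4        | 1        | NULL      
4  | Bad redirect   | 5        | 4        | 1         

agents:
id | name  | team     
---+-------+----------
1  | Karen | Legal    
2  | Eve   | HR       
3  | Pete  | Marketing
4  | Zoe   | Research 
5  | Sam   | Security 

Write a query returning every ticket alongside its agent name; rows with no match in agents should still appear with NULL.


LEFT JOIN keeps every row from tickets (the left table); where agent_id has no match in agents, the agent columns become NULL. Walk through each ticket:
  - ticket 1 (Login fails): agent_id=1 -> matches Karen
  - ticket 2 (Wrong timezone): agent_id=NULL, no match -> kept with NULL
  - ticket 3 (Slow page load): agent_id=4 -> matches Zoe
  - ticket 4 (Bad redirect): agent_id=5 -> matches Sam
All 4 rows appear; 1 has NULL agent.

SQL:
SELECT a.title, b.name AS agent
FROM tickets a
LEFT JOIN agents b ON a.agent_id = b.id

Result:
title          | agent
---------------+------
Login fails    | Karen
Wrong timezone | NULL 
Slow page load | Zoe  
Bad redirect   | Sam  


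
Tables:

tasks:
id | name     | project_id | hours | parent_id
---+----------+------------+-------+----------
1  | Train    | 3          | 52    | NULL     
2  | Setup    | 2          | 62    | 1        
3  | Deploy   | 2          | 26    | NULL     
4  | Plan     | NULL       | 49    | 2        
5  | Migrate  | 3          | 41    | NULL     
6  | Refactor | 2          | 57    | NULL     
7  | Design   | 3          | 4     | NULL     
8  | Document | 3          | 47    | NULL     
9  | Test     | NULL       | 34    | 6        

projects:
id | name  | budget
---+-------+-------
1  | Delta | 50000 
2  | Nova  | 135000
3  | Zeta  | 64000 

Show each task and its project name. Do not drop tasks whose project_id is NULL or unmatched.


LEFT JOIN keeps every row from tasks (the left table); where project_id has no match in projects, the project columns become NULL. Walk through each task:
  - task 1 (Train): project_id=3 -> matches Zeta
  - task 2 (Setup): project_id=2 -> matches Nova
  - task 3 (Deploy): project_id=2 -> matches Nova
  - task 4 (Plan): project_id=NULL, no match -> kept with NULL
  - task 5 (Migrate): project_id=3 -> matches Zeta
  - task 6 (Refactor): project_id=2 -> matches Nova
  - task 7 (Design): project_id=3 -> matches Zeta
  - task 8 (Document): project_id=3 -> matches Zeta
  - task 9 (Test): project_id=NULL, no match -> kept with NULL
All 9 rows appear; 2 have NULL project.

SQL:
SELECT a.name, b.name AS project
FROM tasks a
LEFT JOIN projects b ON a.project_id = b.id

Result:
name     | project
---------+--------
Train    | Zeta   
Setup    | Nova   
Deploy   | Nova   
Plan     | NULL   
Migrate  | Zeta   
Refactor | Nova   
Design   | Zeta   
Document | Zeta   
Test     | NULL   


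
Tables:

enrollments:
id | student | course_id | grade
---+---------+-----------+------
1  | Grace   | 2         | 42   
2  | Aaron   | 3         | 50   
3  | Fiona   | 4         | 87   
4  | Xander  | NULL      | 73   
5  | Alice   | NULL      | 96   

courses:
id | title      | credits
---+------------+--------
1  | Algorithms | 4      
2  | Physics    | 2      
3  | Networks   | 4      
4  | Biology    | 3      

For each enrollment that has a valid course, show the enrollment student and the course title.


INNER JOIN keeps only enrollments rows whose course_id matches an id in courses. Walk through each enrollment:
  - enrollment 1 (Grace): course_id=2 -> matches Physics
  - enrollment 2 (Aaron): course_id=3 -> matches Networks
  - enrollment 3 (Fiona): course_id=4 -> matches Biology
  - enrollment 4 (Xander): course_id=NULL, no match -> dropped
  - enrollment 5 (Alice): course_id=NULL, no match -> dropped
So 2 of 5 rows are dropped.

SQL:
SELECT a.student, b.title AS course
FROM enrollments a
INNER JOIN courses b ON a.course_id = b.id

Result:
student | course  
--------+---------
Grace   | Physics 
Aaron   | Networks
Fiona   | Biology 


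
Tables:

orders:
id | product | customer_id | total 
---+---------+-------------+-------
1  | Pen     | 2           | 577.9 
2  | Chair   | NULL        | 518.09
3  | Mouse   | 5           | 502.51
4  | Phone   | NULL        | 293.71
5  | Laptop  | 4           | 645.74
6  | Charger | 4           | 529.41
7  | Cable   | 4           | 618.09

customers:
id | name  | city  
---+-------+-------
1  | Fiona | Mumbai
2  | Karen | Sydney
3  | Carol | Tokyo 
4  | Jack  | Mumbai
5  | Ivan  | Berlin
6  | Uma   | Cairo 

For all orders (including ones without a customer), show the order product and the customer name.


LEFT JOIN keeps every row from orders (the left table); where customer_id has no match in customers, the customer columns become NULL. Walk through each order:
  - order 1 (Pen): customer_id=2 -> matches Karen
  - order 2 (Chair): customer_id=NULL, no match -> kept with NULL
  - order 3 (Mouse): customer_id=5 -> matches Ivan
  - order 4 (Phone): customer_id=NULL, no match -> kept with NULL
  - order 5 (Laptop): customer_id=4 -> matches Jack
  - order 6 (Charger): customer_id=4 -> matches Jack
  - order 7 (Cable): customer_id=4 -> matches Jack
All 7 rows appear; 2 have NULL customer.

SQL:
SELECT a.product, b.name AS customer
FROM orders a
LEFT JOIN customers b ON a.customer_id = b.id

Result:
product | customer
--------+---------
Pen     | Karen   
Chair   | NULL    
Mouse   | Ivan    
Phone   | NULL    
Laptop  | Jack    
Charger | Jack    
Cable   | Jack    


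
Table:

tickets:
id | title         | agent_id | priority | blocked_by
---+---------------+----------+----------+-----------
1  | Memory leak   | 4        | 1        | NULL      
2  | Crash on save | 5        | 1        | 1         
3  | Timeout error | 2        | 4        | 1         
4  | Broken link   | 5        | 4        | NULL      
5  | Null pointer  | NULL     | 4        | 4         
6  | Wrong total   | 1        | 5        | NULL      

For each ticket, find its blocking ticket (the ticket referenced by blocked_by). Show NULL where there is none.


This is a self-join: tickets is joined to a second copy of itself, matching each row's blocked_by to another row's id. Use LEFT JOIN so rows with blocked_by=NULL are kept.
  - ticket 1 (Memory leak): blocked_by=NULL -> NULL
  - ticket 2 (Crash on save): blocked_by=1 -> Memory leak
  - ticket 3 (Timeout error): blocked_by=1 -> Memory leak
  - ticket 4 (Broken link): blocked_by=NULL -> NULL
  - ticket 5 (Null pointer): blocked_by=4 -> Broken link
  - ticket 6 (Wrong total): blocked_by=NULL -> NULL

SQL:
SELECT a.title AS item, b.title AS blocked_by
FROM tickets a
LEFT JOIN tickets b ON a.blocked_by = b.id

Result:
item          | blocked_by 
--------------+------------
Memory leak   | NULL       
Crash on save | Memory leak
Timeout error | Memory leak
Broken link   | NULL       
Null pointer  | Broken link
Wrong total   | NULL       


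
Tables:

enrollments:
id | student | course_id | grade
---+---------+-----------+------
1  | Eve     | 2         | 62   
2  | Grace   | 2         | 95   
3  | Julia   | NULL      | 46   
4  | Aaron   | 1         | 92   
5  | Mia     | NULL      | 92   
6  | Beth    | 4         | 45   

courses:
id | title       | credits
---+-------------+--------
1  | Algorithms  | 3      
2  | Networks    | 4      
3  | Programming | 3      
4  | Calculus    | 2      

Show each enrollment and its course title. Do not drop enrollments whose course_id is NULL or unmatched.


LEFT JOIN keeps every row from enrollments (the left table); where course_id has no match in courses, the course columns become NULL. Walk through each enrollment:
  - enrollment 1 (Eve): course_id=2 -> matches Networks
  - enrollment 2 (Grace): course_id=2 -> matches Networks
  - enrollment 3 (Julia): course_id=NULL, no match -> kept with NULL
  - enrollment 4 (Aaron): course_id=1 -> matches Algorithms
  - enrollment 5 (Mia): course_id=NULL, no match -> kept with NULL
  - enrollment 6 (Beth): course_id=4 -> matches Calculus
All 6 rows appear; 2 have NULL course.

SQL:
SELECT a.student, b.title AS course
FROM enrollments a
LEFT JOIN courses b ON a.course_id = b.id

Result:
student | course    
--------+-----------
Eve     | Networks  
Grace   | Networks  
Julia   | NULL      
Aaron   | Algorithms
Mia     | NULL      
Beth    | Calculus  


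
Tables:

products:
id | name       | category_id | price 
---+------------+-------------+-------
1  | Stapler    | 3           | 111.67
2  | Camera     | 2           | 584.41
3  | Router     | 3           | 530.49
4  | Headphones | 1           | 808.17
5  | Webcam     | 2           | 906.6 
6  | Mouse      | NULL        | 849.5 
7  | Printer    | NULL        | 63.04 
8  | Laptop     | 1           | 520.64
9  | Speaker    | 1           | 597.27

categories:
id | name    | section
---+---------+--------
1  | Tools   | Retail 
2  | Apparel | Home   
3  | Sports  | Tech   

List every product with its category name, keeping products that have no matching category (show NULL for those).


LEFT JOIN keeps every row from products (the left table); where category_id has no match in categories, the category columns become NULL. Walk through each product:
  - product 1 (Stapler): category_id=3 -> matches Sports
  - product 2 (Camera): category_id=2 -> matches Apparel
  - product 3 (Router): category_id=3 -> matches Sports
  - product 4 (Headphones): category_id=1 -> matches Tools
  - product 5 (Webcam): category_id=2 -> matches Apparel
  - product 6 (Mouse): category_id=NULL, no match -> kept with NULL
  - product 7 (Printer): category_id=NULL, no match -> kept with NULL
  - product 8 (Laptop): category_id=1 -> matches Tools
  - product 9 (Speaker): category_id=1 -> matches Tools
All 9 rows appear; 2 have NULL category.

SQL:
SELECT a.name, b.name AS category
FROM products a
LEFT JOIN categories b ON a.category_id = b.id

Result:
name       | category
-----------+---------
Stapler    | Sports  
Camera     | Apparel 
Router     | Sports  
Headphones | Tools   
Webcam     | Apparel 
Mouse      | NULL    
Printer    | NULL    
Laptop     | Tools   
Speaker    | Tools   


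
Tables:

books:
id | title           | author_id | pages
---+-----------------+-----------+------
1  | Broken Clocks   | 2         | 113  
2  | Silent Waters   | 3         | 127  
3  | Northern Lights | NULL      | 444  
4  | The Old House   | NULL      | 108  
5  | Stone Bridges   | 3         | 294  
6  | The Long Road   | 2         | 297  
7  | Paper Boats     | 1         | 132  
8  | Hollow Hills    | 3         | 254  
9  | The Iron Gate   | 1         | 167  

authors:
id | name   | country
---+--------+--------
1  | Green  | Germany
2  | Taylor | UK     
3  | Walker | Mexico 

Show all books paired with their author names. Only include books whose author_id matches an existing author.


INNER JOIN keeps only books rows whose author_id matches an id in authors. Walk through each book:
  - book 1 (Broken Clocks): author_id=2 -> matches Taylor
  - book 2 (Silent Waters): author_id=3 -> matches Walker
  - book 3 (Northern Lights): author_id=NULL, no match -> dropped
  - book 4 (The Old House): author_id=NULL, no match -> dropped
  - book 5 (Stone Bridges): author_id=3 -> matches Walker
  - book 6 (The Long Road): author_id=2 -> matches Taylor
  - book 7 (Paper Boats): author_id=1 -> matches Green
  - book 8 (Hollow Hills): author_id=3 -> matches Walker
  - book 9 (The Iron Gate): author_id=1 -> matches Green
So 2 of 9 rows are dropped.

SQL:
SELECT a.title, b.name AS author
FROM books a
INNER JOIN authors b ON a.author_id = b.id

Result:
title         | author
--------------+-------
Broken Clocks | Taylor
Silent Waters | Walker
Stone Bridges | Walker
The Long Road | Taylor
Paper Boats   | Green 
Hollow Hills  | Walker
The Iron Gate | Green 


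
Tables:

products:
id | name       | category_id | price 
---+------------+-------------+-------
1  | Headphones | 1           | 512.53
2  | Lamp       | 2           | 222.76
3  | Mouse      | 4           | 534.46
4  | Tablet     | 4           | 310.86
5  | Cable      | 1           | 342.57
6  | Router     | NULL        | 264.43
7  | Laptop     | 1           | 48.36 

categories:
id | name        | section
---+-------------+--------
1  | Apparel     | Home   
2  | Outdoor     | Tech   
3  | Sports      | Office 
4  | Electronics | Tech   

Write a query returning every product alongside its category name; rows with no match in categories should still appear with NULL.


LEFT JOIN keeps every row from products (the left table); where category_id has no match in categories, the category columns become NULL. Walk through each product:
  - product 1 (Headphones): category_id=1 -> matches Apparel
  - product 2 (Lamp): category_id=2 -> matches Outdoor
  - product 3 (Mouse): category_id=4 -> matches Electronics
  - product 4 (Tablet): category_id=4 -> matches Electronics
  - product 5 (Cable): category_id=1 -> matches Apparel
  - product 6 (Router): category_id=NULL, no match -> kept with NULL
  - product 7 (Laptop): category_id=1 -> matches Apparel
All 7 rows appear; 1 has NULL category.

SQL:
SELECT a.name, b.name AS category
FROM products a
LEFT JOIN categories b ON a.category_id = b.id

Result:
name       | category   
-----------+------------
Headphones | Apparel    
Lamp       | Outdoor    
Mouse      | Electronics
Tablet     | Electronics
Cable      | Apparel    
Router     | NULL       
Laptop     | Apparel    


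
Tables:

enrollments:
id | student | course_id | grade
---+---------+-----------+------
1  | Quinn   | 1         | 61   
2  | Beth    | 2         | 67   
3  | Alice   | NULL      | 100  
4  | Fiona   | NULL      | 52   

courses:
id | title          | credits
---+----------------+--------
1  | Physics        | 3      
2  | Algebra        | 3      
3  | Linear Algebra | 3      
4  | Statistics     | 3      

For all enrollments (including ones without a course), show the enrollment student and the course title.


LEFT JOIN keeps every row from enrollments (the left table); where course_id has no match in courses, the course columns become NULL. Walk through each enrollment:
  - enrollment 1 (Quinn): course_id=1 -> matches Physics
  - enrollment 2 (Beth): course_id=2 -> matches Algebra
  - enrollment 3 (Alice): course_id=NULL, no match -> kept with NULL
  - enrollment 4 (Fiona): course_id=NULL, no match -> kept with NULL
All 4 rows appear; 2 have NULL course.

SQL:
SELECT a.student, b.title AS course
FROM enrollments a
LEFT JOIN courses b ON a.course_id = b.id

Result:
student | course 
--------+--------
Quinn   | Physics
Beth    | Algebra
Alice   | NULL   
Fiona   | NULL   
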